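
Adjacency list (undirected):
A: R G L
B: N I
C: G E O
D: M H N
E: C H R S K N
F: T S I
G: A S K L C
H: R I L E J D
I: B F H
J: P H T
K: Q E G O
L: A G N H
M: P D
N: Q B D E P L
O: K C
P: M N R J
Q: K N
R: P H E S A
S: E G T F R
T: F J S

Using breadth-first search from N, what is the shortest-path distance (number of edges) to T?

Level 0: N
Level 1: B, D, E, L, P, Q
Level 2: A, C, G, H, I, J, K, M, R, S
Level 3: F, O, T
T first appears at level 3.

3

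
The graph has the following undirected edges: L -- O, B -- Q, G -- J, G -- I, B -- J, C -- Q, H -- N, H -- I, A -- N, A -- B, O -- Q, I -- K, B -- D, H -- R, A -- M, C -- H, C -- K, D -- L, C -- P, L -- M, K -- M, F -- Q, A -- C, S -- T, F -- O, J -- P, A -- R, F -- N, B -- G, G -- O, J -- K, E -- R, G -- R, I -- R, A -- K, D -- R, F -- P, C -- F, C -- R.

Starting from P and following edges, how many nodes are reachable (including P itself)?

18

BFS from P visits: P, J, F, C, K, G, B, Q, O, N, R, H, A, M, I, D, L, E
Reachable nodes: 18 of 20 total.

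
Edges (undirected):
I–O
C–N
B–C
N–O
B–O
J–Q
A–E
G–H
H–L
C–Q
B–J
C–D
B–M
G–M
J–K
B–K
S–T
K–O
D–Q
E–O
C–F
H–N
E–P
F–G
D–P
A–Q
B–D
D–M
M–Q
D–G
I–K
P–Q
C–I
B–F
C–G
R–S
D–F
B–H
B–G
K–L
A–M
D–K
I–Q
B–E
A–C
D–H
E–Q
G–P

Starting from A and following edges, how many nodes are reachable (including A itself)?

17

BFS from A visits: A, C, E, M, Q, B, D, F, G, I, N, O, P, J, H, K, L
Reachable nodes: 17 of 20 total.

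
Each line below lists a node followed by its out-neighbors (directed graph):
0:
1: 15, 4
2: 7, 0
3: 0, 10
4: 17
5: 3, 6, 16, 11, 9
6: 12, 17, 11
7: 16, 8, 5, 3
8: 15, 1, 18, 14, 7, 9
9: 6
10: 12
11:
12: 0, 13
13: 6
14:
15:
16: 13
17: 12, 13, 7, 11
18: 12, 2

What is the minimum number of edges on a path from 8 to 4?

2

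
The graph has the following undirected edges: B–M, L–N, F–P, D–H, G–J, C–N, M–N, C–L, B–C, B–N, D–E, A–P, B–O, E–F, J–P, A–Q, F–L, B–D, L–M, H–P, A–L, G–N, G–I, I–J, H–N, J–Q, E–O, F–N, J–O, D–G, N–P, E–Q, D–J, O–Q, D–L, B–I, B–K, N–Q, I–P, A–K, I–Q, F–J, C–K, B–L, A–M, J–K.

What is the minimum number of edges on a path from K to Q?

2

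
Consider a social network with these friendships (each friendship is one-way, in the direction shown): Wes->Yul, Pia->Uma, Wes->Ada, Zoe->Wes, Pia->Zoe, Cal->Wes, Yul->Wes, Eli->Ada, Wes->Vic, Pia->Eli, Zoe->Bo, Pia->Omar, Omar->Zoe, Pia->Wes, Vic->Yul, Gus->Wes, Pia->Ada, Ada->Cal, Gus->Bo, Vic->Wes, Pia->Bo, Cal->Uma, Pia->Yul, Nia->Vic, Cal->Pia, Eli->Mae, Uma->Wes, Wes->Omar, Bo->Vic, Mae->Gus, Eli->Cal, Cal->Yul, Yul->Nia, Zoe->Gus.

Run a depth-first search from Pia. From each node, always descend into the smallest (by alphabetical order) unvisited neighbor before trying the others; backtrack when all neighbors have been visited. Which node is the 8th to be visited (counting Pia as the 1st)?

Visit Pia
Pia → Ada
Ada → Cal
Cal → Uma
Uma → Wes
Wes → Omar
Omar → Zoe
Zoe → Bo
Bo → Vic
Vic → Yul
Yul → Nia
Zoe → Gus
Pia → Eli
Eli → Mae

Visit order: Pia, Ada, Cal, Uma, Wes, Omar, Zoe, Bo, Vic, Yul, Nia, Gus, Eli, Mae

Bo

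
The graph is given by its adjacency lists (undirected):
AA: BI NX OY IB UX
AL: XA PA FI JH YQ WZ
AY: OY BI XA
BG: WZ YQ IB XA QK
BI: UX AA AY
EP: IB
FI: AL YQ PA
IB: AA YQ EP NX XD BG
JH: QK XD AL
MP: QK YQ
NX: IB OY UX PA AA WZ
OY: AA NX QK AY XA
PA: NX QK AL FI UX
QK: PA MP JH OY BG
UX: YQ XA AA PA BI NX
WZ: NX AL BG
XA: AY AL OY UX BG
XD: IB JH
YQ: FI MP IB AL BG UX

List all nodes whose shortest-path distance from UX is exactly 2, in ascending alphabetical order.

AL, AY, BG, FI, IB, MP, OY, QK, WZ

Level 0: UX
Level 1: AA, BI, NX, PA, XA, YQ
Level 2: AL, AY, BG, FI, IB, MP, OY, QK, WZ
Level 3: EP, JH, XD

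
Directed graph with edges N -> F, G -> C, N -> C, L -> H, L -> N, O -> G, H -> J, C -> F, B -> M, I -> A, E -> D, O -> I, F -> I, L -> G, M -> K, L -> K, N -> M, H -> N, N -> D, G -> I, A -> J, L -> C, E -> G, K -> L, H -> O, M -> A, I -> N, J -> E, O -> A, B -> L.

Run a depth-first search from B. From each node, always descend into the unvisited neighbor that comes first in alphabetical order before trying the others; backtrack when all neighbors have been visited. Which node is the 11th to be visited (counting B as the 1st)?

N

Visit B
B → L
L → C
C → F
F → I
I → A
A → J
J → E
E → D
E → G
I → N
N → M
M → K
L → H
H → O

Visit order: B, L, C, F, I, A, J, E, D, G, N, M, K, H, O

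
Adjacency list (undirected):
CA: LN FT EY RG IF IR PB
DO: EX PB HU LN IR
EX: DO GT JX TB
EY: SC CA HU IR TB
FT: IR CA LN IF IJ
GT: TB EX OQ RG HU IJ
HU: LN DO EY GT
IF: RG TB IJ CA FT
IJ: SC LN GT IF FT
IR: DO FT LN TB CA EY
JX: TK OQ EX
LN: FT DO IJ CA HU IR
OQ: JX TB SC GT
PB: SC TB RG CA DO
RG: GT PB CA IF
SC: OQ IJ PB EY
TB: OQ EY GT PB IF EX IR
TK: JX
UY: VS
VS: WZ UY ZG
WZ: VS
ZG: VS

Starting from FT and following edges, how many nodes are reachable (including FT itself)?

BFS from FT visits: FT, IR, CA, LN, IF, IJ, DO, TB, EY, RG, PB, HU, SC, GT, EX, OQ, JX, TK
Reachable nodes: 18 of 22 total.

18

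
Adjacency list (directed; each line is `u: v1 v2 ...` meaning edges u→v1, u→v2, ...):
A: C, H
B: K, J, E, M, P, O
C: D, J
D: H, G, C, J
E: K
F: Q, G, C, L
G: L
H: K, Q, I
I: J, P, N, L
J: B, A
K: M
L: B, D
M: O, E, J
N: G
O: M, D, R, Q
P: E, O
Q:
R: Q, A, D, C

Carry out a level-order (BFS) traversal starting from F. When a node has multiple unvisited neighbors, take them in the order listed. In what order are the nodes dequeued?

F → Q → G → C → L → D → J → B → H → A → K → E → M → P → O → I → R → N

Visit F; enqueue Q, G, C, L → queue [Q, G, C, L]
Visit Q → queue [G, C, L]
Visit G → queue [C, L]
Visit C; enqueue D, J → queue [L, D, J]
Visit L; enqueue B → queue [D, J, B]
Visit D; enqueue H → queue [J, B, H]
Visit J; enqueue A → queue [B, H, A]
Visit B; enqueue K, E, M, P, O → queue [H, A, K, E, M, P, O]
Visit H; enqueue I → queue [A, K, E, M, P, O, I]
Visit A → queue [K, E, M, P, O, I]
Visit K → queue [E, M, P, O, I]
Visit E → queue [M, P, O, I]
Visit M → queue [P, O, I]
Visit P → queue [O, I]
Visit O; enqueue R → queue [I, R]
Visit I; enqueue N → queue [R, N]
Visit R → queue [N]
Visit N → queue []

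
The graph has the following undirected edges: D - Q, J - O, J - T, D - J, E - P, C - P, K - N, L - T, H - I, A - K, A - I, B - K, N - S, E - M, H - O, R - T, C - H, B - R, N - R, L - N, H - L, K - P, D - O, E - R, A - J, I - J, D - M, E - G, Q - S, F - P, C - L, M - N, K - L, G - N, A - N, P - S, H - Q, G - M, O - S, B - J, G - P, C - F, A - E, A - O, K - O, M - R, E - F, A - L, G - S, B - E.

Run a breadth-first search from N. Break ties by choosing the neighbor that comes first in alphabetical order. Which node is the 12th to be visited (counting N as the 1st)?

O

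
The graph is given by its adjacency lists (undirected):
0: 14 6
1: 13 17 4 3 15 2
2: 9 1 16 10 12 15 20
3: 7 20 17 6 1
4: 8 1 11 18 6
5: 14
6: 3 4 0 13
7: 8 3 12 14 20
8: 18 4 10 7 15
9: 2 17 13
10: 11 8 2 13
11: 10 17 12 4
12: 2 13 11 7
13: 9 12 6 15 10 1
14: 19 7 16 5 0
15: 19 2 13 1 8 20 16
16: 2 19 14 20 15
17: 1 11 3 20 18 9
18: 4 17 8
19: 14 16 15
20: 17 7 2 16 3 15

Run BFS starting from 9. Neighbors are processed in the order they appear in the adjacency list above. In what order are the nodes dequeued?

Visit 9; enqueue 2, 17, 13 → queue [2, 17, 13]
Visit 2; enqueue 1, 16, 10, 12, 15, 20 → queue [17, 13, 1, 16, 10, 12, 15, 20]
Visit 17; enqueue 11, 3, 18 → queue [13, 1, 16, 10, 12, 15, 20, 11, 3, 18]
Visit 13; enqueue 6 → queue [1, 16, 10, 12, 15, 20, 11, 3, 18, 6]
Visit 1; enqueue 4 → queue [16, 10, 12, 15, 20, 11, 3, 18, 6, 4]
Visit 16; enqueue 19, 14 → queue [10, 12, 15, 20, 11, 3, 18, 6, 4, 19, 14]
Visit 10; enqueue 8 → queue [12, 15, 20, 11, 3, 18, 6, 4, 19, 14, 8]
Visit 12; enqueue 7 → queue [15, 20, 11, 3, 18, 6, 4, 19, 14, 8, 7]
Visit 15 → queue [20, 11, 3, 18, 6, 4, 19, 14, 8, 7]
Visit 20 → queue [11, 3, 18, 6, 4, 19, 14, 8, 7]
Visit 11 → queue [3, 18, 6, 4, 19, 14, 8, 7]
Visit 3 → queue [18, 6, 4, 19, 14, 8, 7]
Visit 18 → queue [6, 4, 19, 14, 8, 7]
Visit 6; enqueue 0 → queue [4, 19, 14, 8, 7, 0]
Visit 4 → queue [19, 14, 8, 7, 0]
Visit 19 → queue [14, 8, 7, 0]
Visit 14; enqueue 5 → queue [8, 7, 0, 5]
Visit 8 → queue [7, 0, 5]
Visit 7 → queue [0, 5]
Visit 0 → queue [5]
Visit 5 → queue []

9 -> 2 -> 17 -> 13 -> 1 -> 16 -> 10 -> 12 -> 15 -> 20 -> 11 -> 3 -> 18 -> 6 -> 4 -> 19 -> 14 -> 8 -> 7 -> 0 -> 5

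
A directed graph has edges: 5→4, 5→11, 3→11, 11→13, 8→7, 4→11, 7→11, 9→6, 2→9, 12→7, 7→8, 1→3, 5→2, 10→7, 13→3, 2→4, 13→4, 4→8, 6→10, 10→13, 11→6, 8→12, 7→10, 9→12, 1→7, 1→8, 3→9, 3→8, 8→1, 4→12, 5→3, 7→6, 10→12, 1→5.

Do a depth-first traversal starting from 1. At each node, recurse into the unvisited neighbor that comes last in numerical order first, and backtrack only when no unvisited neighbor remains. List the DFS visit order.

Visit 1
1 → 8
8 → 12
12 → 7
7 → 11
11 → 13
13 → 4
13 → 3
3 → 9
9 → 6
6 → 10
1 → 5
5 → 2

1, 8, 12, 7, 11, 13, 4, 3, 9, 6, 10, 5, 2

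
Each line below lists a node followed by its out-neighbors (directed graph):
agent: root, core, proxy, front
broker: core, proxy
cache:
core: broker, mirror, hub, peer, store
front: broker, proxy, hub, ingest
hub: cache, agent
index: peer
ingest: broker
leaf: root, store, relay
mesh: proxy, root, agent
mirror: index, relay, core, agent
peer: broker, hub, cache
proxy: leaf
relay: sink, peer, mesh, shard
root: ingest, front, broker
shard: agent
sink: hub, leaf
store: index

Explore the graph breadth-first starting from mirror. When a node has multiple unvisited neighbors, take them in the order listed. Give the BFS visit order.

mirror → index → relay → core → agent → peer → sink → mesh → shard → broker → hub → store → root → proxy → front → cache → leaf → ingest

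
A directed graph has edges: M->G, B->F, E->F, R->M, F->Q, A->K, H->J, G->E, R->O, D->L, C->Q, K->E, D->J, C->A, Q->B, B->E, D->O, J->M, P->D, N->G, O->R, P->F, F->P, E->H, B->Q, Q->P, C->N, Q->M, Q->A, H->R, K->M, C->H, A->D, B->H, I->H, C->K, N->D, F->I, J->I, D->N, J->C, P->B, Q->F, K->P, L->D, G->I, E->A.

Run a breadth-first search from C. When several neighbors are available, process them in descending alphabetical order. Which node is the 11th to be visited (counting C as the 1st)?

G

Visit C; enqueue Q, N, K, H, A → queue [Q, N, K, H, A]
Visit Q; enqueue P, M, F, B → queue [N, K, H, A, P, M, F, B]
Visit N; enqueue G, D → queue [K, H, A, P, M, F, B, G, D]
Visit K; enqueue E → queue [H, A, P, M, F, B, G, D, E]
Visit H; enqueue R, J → queue [A, P, M, F, B, G, D, E, R, J]
Visit A → queue [P, M, F, B, G, D, E, R, J]
Visit P → queue [M, F, B, G, D, E, R, J]
Visit M → queue [F, B, G, D, E, R, J]
Visit F; enqueue I → queue [B, G, D, E, R, J, I]
Visit B → queue [G, D, E, R, J, I]
Visit G → queue [D, E, R, J, I]
Visit D; enqueue O, L → queue [E, R, J, I, O, L]
Visit E → queue [R, J, I, O, L]
Visit R → queue [J, I, O, L]
Visit J → queue [I, O, L]
Visit I → queue [O, L]
Visit O → queue [L]
Visit L → queue []

Visit order: C, Q, N, K, H, A, P, M, F, B, G, D, E, R, J, I, O, L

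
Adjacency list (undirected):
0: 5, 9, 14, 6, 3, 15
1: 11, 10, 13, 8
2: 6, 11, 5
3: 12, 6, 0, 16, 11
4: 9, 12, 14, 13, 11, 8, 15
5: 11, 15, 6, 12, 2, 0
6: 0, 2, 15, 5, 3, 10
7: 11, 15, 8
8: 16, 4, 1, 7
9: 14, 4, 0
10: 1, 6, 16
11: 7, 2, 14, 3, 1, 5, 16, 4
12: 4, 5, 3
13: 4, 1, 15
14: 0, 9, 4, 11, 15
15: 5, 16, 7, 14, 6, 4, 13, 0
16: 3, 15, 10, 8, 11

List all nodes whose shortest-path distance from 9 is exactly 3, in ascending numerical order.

1, 2, 7, 10, 16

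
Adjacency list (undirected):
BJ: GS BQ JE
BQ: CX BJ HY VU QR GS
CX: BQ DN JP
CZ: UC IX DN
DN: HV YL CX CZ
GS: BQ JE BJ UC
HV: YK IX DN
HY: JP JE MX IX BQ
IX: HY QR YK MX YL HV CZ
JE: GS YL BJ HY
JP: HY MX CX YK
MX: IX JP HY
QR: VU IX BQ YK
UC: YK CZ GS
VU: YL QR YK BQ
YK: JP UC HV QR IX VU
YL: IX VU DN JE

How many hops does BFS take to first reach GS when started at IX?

3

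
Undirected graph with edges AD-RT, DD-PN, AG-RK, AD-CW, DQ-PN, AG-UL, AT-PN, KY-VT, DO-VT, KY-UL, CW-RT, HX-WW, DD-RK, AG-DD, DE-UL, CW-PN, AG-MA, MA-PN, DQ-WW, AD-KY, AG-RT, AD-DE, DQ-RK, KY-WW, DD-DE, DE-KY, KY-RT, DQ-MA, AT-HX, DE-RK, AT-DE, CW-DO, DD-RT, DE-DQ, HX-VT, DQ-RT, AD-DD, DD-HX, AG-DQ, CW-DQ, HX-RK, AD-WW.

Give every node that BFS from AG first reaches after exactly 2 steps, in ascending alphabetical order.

AD, CW, DE, HX, KY, PN, WW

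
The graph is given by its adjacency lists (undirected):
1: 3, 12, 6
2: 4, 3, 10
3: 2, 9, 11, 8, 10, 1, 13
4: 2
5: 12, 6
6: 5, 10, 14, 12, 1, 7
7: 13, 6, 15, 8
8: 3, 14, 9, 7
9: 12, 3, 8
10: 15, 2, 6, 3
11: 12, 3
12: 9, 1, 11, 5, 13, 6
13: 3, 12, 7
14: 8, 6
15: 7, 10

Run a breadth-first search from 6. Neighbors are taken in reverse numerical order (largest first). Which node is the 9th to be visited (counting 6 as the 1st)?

13

Visit 6; enqueue 14, 12, 10, 7, 5, 1 → queue [14, 12, 10, 7, 5, 1]
Visit 14; enqueue 8 → queue [12, 10, 7, 5, 1, 8]
Visit 12; enqueue 13, 11, 9 → queue [10, 7, 5, 1, 8, 13, 11, 9]
Visit 10; enqueue 15, 3, 2 → queue [7, 5, 1, 8, 13, 11, 9, 15, 3, 2]
Visit 7 → queue [5, 1, 8, 13, 11, 9, 15, 3, 2]
Visit 5 → queue [1, 8, 13, 11, 9, 15, 3, 2]
Visit 1 → queue [8, 13, 11, 9, 15, 3, 2]
Visit 8 → queue [13, 11, 9, 15, 3, 2]
Visit 13 → queue [11, 9, 15, 3, 2]
Visit 11 → queue [9, 15, 3, 2]
Visit 9 → queue [15, 3, 2]
Visit 15 → queue [3, 2]
Visit 3 → queue [2]
Visit 2; enqueue 4 → queue [4]
Visit 4 → queue []

Visit order: 6, 14, 12, 10, 7, 5, 1, 8, 13, 11, 9, 15, 3, 2, 4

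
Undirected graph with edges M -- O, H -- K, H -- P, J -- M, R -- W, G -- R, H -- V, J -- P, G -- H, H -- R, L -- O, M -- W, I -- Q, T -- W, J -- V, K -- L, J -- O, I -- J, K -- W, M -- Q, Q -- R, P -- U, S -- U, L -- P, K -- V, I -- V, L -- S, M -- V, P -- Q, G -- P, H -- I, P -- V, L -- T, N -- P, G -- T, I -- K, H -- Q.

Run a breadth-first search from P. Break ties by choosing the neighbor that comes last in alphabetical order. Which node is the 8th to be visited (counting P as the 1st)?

Visit P; enqueue V, U, Q, N, L, J, H, G → queue [V, U, Q, N, L, J, H, G]
Visit V; enqueue M, K, I → queue [U, Q, N, L, J, H, G, M, K, I]
Visit U; enqueue S → queue [Q, N, L, J, H, G, M, K, I, S]
Visit Q; enqueue R → queue [N, L, J, H, G, M, K, I, S, R]
Visit N → queue [L, J, H, G, M, K, I, S, R]
Visit L; enqueue T, O → queue [J, H, G, M, K, I, S, R, T, O]
Visit J → queue [H, G, M, K, I, S, R, T, O]
Visit H → queue [G, M, K, I, S, R, T, O]
Visit G → queue [M, K, I, S, R, T, O]
Visit M; enqueue W → queue [K, I, S, R, T, O, W]
Visit K → queue [I, S, R, T, O, W]
Visit I → queue [S, R, T, O, W]
Visit S → queue [R, T, O, W]
Visit R → queue [T, O, W]
Visit T → queue [O, W]
Visit O → queue [W]
Visit W → queue []

Visit order: P, V, U, Q, N, L, J, H, G, M, K, I, S, R, T, O, W

H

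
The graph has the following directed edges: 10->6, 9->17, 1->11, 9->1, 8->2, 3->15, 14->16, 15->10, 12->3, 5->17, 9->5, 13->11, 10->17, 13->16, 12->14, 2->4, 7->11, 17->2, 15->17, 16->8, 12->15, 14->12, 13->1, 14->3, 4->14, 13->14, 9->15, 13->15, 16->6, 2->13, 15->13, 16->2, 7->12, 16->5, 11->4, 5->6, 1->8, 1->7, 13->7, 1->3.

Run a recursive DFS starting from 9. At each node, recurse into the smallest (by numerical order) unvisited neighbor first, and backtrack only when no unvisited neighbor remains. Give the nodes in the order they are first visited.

9 -> 1 -> 3 -> 15 -> 10 -> 6 -> 17 -> 2 -> 4 -> 14 -> 12 -> 16 -> 5 -> 8 -> 13 -> 7 -> 11

Visit 9
9 → 1
1 → 3
3 → 15
15 → 10
10 → 6
10 → 17
17 → 2
2 → 4
4 → 14
14 → 12
14 → 16
16 → 5
16 → 8
2 → 13
13 → 7
7 → 11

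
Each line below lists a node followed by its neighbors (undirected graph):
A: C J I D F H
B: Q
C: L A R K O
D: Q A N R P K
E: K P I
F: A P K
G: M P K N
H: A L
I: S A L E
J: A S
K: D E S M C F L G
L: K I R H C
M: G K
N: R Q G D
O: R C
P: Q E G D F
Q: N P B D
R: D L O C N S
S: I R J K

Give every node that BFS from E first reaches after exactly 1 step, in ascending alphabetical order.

I, K, P

Level 0: E
Level 1: I, K, P
Level 2: A, C, D, F, G, L, M, Q, S
Level 3: B, H, J, N, O, R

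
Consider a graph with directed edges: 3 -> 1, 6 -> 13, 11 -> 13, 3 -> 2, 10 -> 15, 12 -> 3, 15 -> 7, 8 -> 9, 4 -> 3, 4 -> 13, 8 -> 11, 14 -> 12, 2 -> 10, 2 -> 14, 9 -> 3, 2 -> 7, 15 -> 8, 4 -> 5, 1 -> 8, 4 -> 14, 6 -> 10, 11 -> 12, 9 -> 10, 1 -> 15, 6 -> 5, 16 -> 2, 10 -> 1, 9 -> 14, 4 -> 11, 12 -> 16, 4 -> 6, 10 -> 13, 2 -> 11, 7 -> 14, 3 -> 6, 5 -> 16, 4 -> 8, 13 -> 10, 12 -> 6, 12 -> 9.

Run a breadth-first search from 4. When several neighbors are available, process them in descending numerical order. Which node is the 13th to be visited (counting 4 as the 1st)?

Visit 4; enqueue 14, 13, 11, 8, 6, 5, 3 → queue [14, 13, 11, 8, 6, 5, 3]
Visit 14; enqueue 12 → queue [13, 11, 8, 6, 5, 3, 12]
Visit 13; enqueue 10 → queue [11, 8, 6, 5, 3, 12, 10]
Visit 11 → queue [8, 6, 5, 3, 12, 10]
Visit 8; enqueue 9 → queue [6, 5, 3, 12, 10, 9]
Visit 6 → queue [5, 3, 12, 10, 9]
Visit 5; enqueue 16 → queue [3, 12, 10, 9, 16]
Visit 3; enqueue 2, 1 → queue [12, 10, 9, 16, 2, 1]
Visit 12 → queue [10, 9, 16, 2, 1]
Visit 10; enqueue 15 → queue [9, 16, 2, 1, 15]
Visit 9 → queue [16, 2, 1, 15]
Visit 16 → queue [2, 1, 15]
Visit 2; enqueue 7 → queue [1, 15, 7]
Visit 1 → queue [15, 7]
Visit 15 → queue [7]
Visit 7 → queue []

Visit order: 4, 14, 13, 11, 8, 6, 5, 3, 12, 10, 9, 16, 2, 1, 15, 7

2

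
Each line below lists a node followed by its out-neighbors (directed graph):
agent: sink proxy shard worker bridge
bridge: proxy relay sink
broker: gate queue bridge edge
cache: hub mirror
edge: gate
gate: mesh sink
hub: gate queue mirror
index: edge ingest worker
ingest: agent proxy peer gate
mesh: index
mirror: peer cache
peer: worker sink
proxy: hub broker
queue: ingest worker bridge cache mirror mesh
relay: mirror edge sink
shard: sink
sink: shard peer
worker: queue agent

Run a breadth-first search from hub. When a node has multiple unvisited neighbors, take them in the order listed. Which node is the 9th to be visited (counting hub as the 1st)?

bridge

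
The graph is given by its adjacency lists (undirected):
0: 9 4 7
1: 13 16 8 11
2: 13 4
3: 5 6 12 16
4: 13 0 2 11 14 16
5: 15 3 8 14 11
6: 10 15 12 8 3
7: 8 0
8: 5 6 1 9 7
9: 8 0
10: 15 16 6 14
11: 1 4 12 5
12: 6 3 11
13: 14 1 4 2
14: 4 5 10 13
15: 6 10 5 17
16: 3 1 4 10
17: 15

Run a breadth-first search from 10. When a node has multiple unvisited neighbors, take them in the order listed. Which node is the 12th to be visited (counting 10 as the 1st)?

8

Visit 10; enqueue 15, 16, 6, 14 → queue [15, 16, 6, 14]
Visit 15; enqueue 5, 17 → queue [16, 6, 14, 5, 17]
Visit 16; enqueue 3, 1, 4 → queue [6, 14, 5, 17, 3, 1, 4]
Visit 6; enqueue 12, 8 → queue [14, 5, 17, 3, 1, 4, 12, 8]
Visit 14; enqueue 13 → queue [5, 17, 3, 1, 4, 12, 8, 13]
Visit 5; enqueue 11 → queue [17, 3, 1, 4, 12, 8, 13, 11]
Visit 17 → queue [3, 1, 4, 12, 8, 13, 11]
Visit 3 → queue [1, 4, 12, 8, 13, 11]
Visit 1 → queue [4, 12, 8, 13, 11]
Visit 4; enqueue 0, 2 → queue [12, 8, 13, 11, 0, 2]
Visit 12 → queue [8, 13, 11, 0, 2]
Visit 8; enqueue 9, 7 → queue [13, 11, 0, 2, 9, 7]
Visit 13 → queue [11, 0, 2, 9, 7]
Visit 11 → queue [0, 2, 9, 7]
Visit 0 → queue [2, 9, 7]
Visit 2 → queue [9, 7]
Visit 9 → queue [7]
Visit 7 → queue []

Visit order: 10, 15, 16, 6, 14, 5, 17, 3, 1, 4, 12, 8, 13, 11, 0, 2, 9, 7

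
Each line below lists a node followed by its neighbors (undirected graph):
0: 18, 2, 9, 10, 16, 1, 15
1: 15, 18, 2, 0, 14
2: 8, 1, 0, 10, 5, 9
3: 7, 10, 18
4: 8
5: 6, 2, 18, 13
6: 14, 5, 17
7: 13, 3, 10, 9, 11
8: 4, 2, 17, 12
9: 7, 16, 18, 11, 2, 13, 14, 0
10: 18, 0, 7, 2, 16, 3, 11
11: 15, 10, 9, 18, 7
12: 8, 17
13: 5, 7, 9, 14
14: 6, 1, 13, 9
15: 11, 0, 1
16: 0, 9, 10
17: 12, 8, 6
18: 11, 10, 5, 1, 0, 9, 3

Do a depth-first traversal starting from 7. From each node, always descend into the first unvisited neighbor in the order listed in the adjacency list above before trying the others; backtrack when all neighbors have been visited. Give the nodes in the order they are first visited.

7 → 13 → 5 → 6 → 14 → 1 → 15 → 11 → 10 → 18 → 0 → 2 → 8 → 4 → 17 → 12 → 9 → 16 → 3

Visit 7
7 → 13
13 → 5
5 → 6
6 → 14
14 → 1
1 → 15
15 → 11
11 → 10
10 → 18
18 → 0
0 → 2
2 → 8
8 → 4
8 → 17
17 → 12
2 → 9
9 → 16
18 → 3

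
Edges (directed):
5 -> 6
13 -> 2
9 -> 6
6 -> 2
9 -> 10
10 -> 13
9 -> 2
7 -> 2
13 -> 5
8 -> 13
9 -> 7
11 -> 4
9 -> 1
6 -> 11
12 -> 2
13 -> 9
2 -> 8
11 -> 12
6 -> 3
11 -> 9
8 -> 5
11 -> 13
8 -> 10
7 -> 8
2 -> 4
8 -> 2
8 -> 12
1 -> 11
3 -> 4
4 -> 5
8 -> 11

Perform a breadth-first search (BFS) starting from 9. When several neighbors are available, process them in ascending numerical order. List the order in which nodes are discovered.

9 1 2 6 7 10 11 4 8 3 13 12 5

Visit 9; enqueue 1, 2, 6, 7, 10 → queue [1, 2, 6, 7, 10]
Visit 1; enqueue 11 → queue [2, 6, 7, 10, 11]
Visit 2; enqueue 4, 8 → queue [6, 7, 10, 11, 4, 8]
Visit 6; enqueue 3 → queue [7, 10, 11, 4, 8, 3]
Visit 7 → queue [10, 11, 4, 8, 3]
Visit 10; enqueue 13 → queue [11, 4, 8, 3, 13]
Visit 11; enqueue 12 → queue [4, 8, 3, 13, 12]
Visit 4; enqueue 5 → queue [8, 3, 13, 12, 5]
Visit 8 → queue [3, 13, 12, 5]
Visit 3 → queue [13, 12, 5]
Visit 13 → queue [12, 5]
Visit 12 → queue [5]
Visit 5 → queue []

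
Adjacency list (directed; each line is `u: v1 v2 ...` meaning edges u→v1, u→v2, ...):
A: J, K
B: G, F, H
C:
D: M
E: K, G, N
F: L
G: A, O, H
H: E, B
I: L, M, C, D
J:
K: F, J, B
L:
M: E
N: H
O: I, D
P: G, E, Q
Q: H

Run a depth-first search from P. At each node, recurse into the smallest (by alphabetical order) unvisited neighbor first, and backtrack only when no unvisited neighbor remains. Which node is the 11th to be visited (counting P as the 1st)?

Visit P
P → E
E → G
G → A
A → J
A → K
K → B
B → F
F → L
B → H
G → O
O → D
D → M
O → I
I → C
E → N
P → Q

Visit order: P, E, G, A, J, K, B, F, L, H, O, D, M, I, C, N, Q

O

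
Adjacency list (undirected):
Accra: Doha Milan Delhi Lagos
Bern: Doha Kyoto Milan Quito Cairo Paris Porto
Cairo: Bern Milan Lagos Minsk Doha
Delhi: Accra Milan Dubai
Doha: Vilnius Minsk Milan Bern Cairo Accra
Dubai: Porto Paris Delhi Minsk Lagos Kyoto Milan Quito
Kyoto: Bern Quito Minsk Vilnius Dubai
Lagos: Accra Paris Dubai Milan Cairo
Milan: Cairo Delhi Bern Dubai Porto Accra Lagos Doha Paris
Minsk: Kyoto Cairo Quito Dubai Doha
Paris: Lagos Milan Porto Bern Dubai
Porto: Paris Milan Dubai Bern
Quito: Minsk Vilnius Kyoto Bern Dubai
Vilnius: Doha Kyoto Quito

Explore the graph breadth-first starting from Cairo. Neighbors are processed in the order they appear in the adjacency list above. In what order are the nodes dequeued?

Visit Cairo; enqueue Bern, Milan, Lagos, Minsk, Doha → queue [Bern, Milan, Lagos, Minsk, Doha]
Visit Bern; enqueue Kyoto, Quito, Paris, Porto → queue [Milan, Lagos, Minsk, Doha, Kyoto, Quito, Paris, Porto]
Visit Milan; enqueue Delhi, Dubai, Accra → queue [Lagos, Minsk, Doha, Kyoto, Quito, Paris, Porto, Delhi, Dubai, Accra]
Visit Lagos → queue [Minsk, Doha, Kyoto, Quito, Paris, Porto, Delhi, Dubai, Accra]
Visit Minsk → queue [Doha, Kyoto, Quito, Paris, Porto, Delhi, Dubai, Accra]
Visit Doha; enqueue Vilnius → queue [Kyoto, Quito, Paris, Porto, Delhi, Dubai, Accra, Vilnius]
Visit Kyoto → queue [Quito, Paris, Porto, Delhi, Dubai, Accra, Vilnius]
Visit Quito → queue [Paris, Porto, Delhi, Dubai, Accra, Vilnius]
Visit Paris → queue [Porto, Delhi, Dubai, Accra, Vilnius]
Visit Porto → queue [Delhi, Dubai, Accra, Vilnius]
Visit Delhi → queue [Dubai, Accra, Vilnius]
Visit Dubai → queue [Accra, Vilnius]
Visit Accra → queue [Vilnius]
Visit Vilnius → queue []

Cairo, Bern, Milan, Lagos, Minsk, Doha, Kyoto, Quito, Paris, Porto, Delhi, Dubai, Accra, Vilnius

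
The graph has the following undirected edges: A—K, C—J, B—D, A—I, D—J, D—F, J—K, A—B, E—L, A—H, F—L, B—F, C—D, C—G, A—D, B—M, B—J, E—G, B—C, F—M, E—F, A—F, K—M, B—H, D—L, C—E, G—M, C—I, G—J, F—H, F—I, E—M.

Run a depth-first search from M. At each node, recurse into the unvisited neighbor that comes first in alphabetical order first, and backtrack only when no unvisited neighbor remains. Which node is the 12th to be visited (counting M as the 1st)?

Visit M
M → B
B → A
A → D
D → C
C → E
E → F
F → H
F → I
F → L
E → G
G → J
J → K

Visit order: M, B, A, D, C, E, F, H, I, L, G, J, K

J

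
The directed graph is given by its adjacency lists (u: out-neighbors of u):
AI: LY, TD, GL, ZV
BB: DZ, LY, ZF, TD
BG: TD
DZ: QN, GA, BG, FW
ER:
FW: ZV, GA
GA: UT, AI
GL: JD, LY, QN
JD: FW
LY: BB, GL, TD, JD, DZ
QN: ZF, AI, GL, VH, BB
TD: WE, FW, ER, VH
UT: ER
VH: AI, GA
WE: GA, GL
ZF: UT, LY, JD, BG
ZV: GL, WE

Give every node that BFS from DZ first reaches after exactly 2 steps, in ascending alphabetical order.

Level 0: DZ
Level 1: BG, FW, GA, QN
Level 2: AI, BB, GL, TD, UT, VH, ZF, ZV
Level 3: ER, JD, LY, WE

AI, BB, GL, TD, UT, VH, ZF, ZV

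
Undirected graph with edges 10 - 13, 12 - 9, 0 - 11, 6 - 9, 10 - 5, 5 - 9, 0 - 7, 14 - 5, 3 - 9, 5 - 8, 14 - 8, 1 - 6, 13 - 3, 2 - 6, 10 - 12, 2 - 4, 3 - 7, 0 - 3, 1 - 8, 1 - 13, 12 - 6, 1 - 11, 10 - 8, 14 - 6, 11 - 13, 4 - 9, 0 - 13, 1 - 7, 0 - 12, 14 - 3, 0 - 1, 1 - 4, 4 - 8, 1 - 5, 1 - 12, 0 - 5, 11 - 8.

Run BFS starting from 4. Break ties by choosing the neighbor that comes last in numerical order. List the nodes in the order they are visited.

Visit 4; enqueue 9, 8, 2, 1 → queue [9, 8, 2, 1]
Visit 9; enqueue 12, 6, 5, 3 → queue [8, 2, 1, 12, 6, 5, 3]
Visit 8; enqueue 14, 11, 10 → queue [2, 1, 12, 6, 5, 3, 14, 11, 10]
Visit 2 → queue [1, 12, 6, 5, 3, 14, 11, 10]
Visit 1; enqueue 13, 7, 0 → queue [12, 6, 5, 3, 14, 11, 10, 13, 7, 0]
Visit 12 → queue [6, 5, 3, 14, 11, 10, 13, 7, 0]
Visit 6 → queue [5, 3, 14, 11, 10, 13, 7, 0]
Visit 5 → queue [3, 14, 11, 10, 13, 7, 0]
Visit 3 → queue [14, 11, 10, 13, 7, 0]
Visit 14 → queue [11, 10, 13, 7, 0]
Visit 11 → queue [10, 13, 7, 0]
Visit 10 → queue [13, 7, 0]
Visit 13 → queue [7, 0]
Visit 7 → queue [0]
Visit 0 → queue []

4 9 8 2 1 12 6 5 3 14 11 10 13 7 0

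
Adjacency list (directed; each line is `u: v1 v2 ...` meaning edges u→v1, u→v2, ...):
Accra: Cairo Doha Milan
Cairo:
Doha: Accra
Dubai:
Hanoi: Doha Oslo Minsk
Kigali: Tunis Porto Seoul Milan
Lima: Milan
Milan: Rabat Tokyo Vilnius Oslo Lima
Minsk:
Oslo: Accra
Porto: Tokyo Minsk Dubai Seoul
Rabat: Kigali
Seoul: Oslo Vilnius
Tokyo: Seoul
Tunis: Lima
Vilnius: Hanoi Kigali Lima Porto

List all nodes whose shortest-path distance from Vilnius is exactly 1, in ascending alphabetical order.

Hanoi, Kigali, Lima, Porto

Level 0: Vilnius
Level 1: Hanoi, Kigali, Lima, Porto
Level 2: Doha, Dubai, Milan, Minsk, Oslo, Seoul, Tokyo, Tunis
Level 3: Accra, Rabat
Level 4: Cairo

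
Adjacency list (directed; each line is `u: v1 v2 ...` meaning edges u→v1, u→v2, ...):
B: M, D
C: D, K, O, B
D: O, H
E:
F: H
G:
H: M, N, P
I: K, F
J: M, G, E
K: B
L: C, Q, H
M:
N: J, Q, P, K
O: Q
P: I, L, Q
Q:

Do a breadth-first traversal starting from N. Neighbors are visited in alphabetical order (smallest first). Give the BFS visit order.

N → J → K → P → Q → E → G → M → B → I → L → D → F → C → H → O

Visit N; enqueue J, K, P, Q → queue [J, K, P, Q]
Visit J; enqueue E, G, M → queue [K, P, Q, E, G, M]
Visit K; enqueue B → queue [P, Q, E, G, M, B]
Visit P; enqueue I, L → queue [Q, E, G, M, B, I, L]
Visit Q → queue [E, G, M, B, I, L]
Visit E → queue [G, M, B, I, L]
Visit G → queue [M, B, I, L]
Visit M → queue [B, I, L]
Visit B; enqueue D → queue [I, L, D]
Visit I; enqueue F → queue [L, D, F]
Visit L; enqueue C, H → queue [D, F, C, H]
Visit D; enqueue O → queue [F, C, H, O]
Visit F → queue [C, H, O]
Visit C → queue [H, O]
Visit H → queue [O]
Visit O → queue []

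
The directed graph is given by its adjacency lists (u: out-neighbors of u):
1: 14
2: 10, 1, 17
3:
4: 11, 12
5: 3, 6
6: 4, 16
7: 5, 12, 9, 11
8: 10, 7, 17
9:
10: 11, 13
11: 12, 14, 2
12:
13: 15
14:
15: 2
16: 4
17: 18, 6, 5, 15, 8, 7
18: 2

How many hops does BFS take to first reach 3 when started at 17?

2

Level 0: 17
Level 1: 5, 6, 7, 8, 15, 18
Level 2: 2, 3, 4, 9, 10, 11, 12, 16
Level 3: 1, 13, 14
3 first appears at level 2.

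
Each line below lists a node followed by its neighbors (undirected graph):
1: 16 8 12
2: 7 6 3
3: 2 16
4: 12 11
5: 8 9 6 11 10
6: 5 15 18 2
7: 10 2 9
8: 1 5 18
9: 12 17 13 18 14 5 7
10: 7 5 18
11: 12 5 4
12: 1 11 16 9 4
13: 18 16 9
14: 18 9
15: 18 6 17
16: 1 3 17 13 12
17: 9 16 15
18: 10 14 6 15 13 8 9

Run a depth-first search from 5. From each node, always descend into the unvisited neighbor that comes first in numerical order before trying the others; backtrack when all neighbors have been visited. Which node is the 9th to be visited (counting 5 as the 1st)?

9

Visit 5
5 → 6
6 → 2
2 → 3
3 → 16
16 → 1
1 → 8
8 → 18
18 → 9
9 → 7
7 → 10
9 → 12
12 → 4
4 → 11
9 → 13
9 → 14
9 → 17
17 → 15

Visit order: 5, 6, 2, 3, 16, 1, 8, 18, 9, 7, 10, 12, 4, 11, 13, 14, 17, 15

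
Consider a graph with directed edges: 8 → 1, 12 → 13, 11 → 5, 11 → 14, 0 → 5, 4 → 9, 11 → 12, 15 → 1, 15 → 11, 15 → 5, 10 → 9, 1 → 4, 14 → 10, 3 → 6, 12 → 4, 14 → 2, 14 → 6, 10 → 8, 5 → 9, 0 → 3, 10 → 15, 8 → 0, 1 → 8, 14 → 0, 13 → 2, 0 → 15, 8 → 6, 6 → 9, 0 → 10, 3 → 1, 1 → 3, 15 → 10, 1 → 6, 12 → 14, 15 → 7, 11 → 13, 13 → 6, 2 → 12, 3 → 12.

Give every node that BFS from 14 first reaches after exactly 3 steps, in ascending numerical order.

1, 4, 7, 11, 13

Level 0: 14
Level 1: 0, 2, 6, 10
Level 2: 3, 5, 8, 9, 12, 15
Level 3: 1, 4, 7, 11, 13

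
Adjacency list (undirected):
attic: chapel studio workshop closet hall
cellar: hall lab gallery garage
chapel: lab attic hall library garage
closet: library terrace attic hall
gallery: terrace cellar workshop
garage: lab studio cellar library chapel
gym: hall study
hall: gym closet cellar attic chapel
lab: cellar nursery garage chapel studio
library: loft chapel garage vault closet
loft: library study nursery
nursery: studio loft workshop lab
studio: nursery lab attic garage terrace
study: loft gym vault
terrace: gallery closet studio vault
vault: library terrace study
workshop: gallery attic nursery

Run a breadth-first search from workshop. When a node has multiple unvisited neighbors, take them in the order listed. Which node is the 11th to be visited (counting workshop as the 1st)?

loft

Visit workshop; enqueue gallery, attic, nursery → queue [gallery, attic, nursery]
Visit gallery; enqueue terrace, cellar → queue [attic, nursery, terrace, cellar]
Visit attic; enqueue chapel, studio, closet, hall → queue [nursery, terrace, cellar, chapel, studio, closet, hall]
Visit nursery; enqueue loft, lab → queue [terrace, cellar, chapel, studio, closet, hall, loft, lab]
Visit terrace; enqueue vault → queue [cellar, chapel, studio, closet, hall, loft, lab, vault]
Visit cellar; enqueue garage → queue [chapel, studio, closet, hall, loft, lab, vault, garage]
Visit chapel; enqueue library → queue [studio, closet, hall, loft, lab, vault, garage, library]
Visit studio → queue [closet, hall, loft, lab, vault, garage, library]
Visit closet → queue [hall, loft, lab, vault, garage, library]
Visit hall; enqueue gym → queue [loft, lab, vault, garage, library, gym]
Visit loft; enqueue study → queue [lab, vault, garage, library, gym, study]
Visit lab → queue [vault, garage, library, gym, study]
Visit vault → queue [garage, library, gym, study]
Visit garage → queue [library, gym, study]
Visit library → queue [gym, study]
Visit gym → queue [study]
Visit study → queue []

Visit order: workshop, gallery, attic, nursery, terrace, cellar, chapel, studio, closet, hall, loft, lab, vault, garage, library, gym, study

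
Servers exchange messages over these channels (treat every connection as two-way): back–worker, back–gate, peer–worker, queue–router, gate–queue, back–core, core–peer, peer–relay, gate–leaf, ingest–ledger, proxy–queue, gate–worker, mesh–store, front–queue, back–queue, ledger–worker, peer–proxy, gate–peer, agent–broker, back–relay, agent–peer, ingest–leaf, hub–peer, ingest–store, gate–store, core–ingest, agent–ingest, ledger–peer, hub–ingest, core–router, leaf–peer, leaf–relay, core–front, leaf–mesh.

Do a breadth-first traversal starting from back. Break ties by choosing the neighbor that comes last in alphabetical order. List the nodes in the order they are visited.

Visit back; enqueue worker, relay, queue, gate, core → queue [worker, relay, queue, gate, core]
Visit worker; enqueue peer, ledger → queue [relay, queue, gate, core, peer, ledger]
Visit relay; enqueue leaf → queue [queue, gate, core, peer, ledger, leaf]
Visit queue; enqueue router, proxy, front → queue [gate, core, peer, ledger, leaf, router, proxy, front]
Visit gate; enqueue store → queue [core, peer, ledger, leaf, router, proxy, front, store]
Visit core; enqueue ingest → queue [peer, ledger, leaf, router, proxy, front, store, ingest]
Visit peer; enqueue hub, agent → queue [ledger, leaf, router, proxy, front, store, ingest, hub, agent]
Visit ledger → queue [leaf, router, proxy, front, store, ingest, hub, agent]
Visit leaf; enqueue mesh → queue [router, proxy, front, store, ingest, hub, agent, mesh]
Visit router → queue [proxy, front, store, ingest, hub, agent, mesh]
Visit proxy → queue [front, store, ingest, hub, agent, mesh]
Visit front → queue [store, ingest, hub, agent, mesh]
Visit store → queue [ingest, hub, agent, mesh]
Visit ingest → queue [hub, agent, mesh]
Visit hub → queue [agent, mesh]
Visit agent; enqueue broker → queue [mesh, broker]
Visit mesh → queue [broker]
Visit broker → queue []

back, worker, relay, queue, gate, core, peer, ledger, leaf, router, proxy, front, store, ingest, hub, agent, mesh, broker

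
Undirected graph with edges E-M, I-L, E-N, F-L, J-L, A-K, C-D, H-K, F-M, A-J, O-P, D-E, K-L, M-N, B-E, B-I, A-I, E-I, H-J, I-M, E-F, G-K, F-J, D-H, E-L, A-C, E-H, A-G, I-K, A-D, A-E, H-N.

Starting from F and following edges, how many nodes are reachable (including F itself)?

14

BFS from F visits: F, E, J, L, M, A, B, D, H, I, N, K, C, G
Reachable nodes: 14 of 16 total.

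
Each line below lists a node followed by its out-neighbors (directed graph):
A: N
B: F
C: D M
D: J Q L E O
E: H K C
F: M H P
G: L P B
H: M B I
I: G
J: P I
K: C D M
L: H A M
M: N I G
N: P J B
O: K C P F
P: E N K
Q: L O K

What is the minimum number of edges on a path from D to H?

Level 0: D
Level 1: E, J, L, O, Q
Level 2: A, C, F, H, I, K, M, P
Level 3: B, G, N
H first appears at level 2.

2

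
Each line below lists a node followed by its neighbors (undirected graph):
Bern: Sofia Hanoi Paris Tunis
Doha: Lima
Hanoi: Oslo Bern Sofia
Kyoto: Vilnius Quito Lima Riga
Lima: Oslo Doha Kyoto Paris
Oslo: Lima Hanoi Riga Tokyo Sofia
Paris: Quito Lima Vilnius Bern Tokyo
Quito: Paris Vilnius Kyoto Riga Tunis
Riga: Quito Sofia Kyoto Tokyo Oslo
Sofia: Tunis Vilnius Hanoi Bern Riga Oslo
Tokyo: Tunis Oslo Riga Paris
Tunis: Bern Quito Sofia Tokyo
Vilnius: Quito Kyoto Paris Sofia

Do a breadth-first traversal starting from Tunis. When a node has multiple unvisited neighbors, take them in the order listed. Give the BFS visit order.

Tunis, Bern, Quito, Sofia, Tokyo, Hanoi, Paris, Vilnius, Kyoto, Riga, Oslo, Lima, Doha

Visit Tunis; enqueue Bern, Quito, Sofia, Tokyo → queue [Bern, Quito, Sofia, Tokyo]
Visit Bern; enqueue Hanoi, Paris → queue [Quito, Sofia, Tokyo, Hanoi, Paris]
Visit Quito; enqueue Vilnius, Kyoto, Riga → queue [Sofia, Tokyo, Hanoi, Paris, Vilnius, Kyoto, Riga]
Visit Sofia; enqueue Oslo → queue [Tokyo, Hanoi, Paris, Vilnius, Kyoto, Riga, Oslo]
Visit Tokyo → queue [Hanoi, Paris, Vilnius, Kyoto, Riga, Oslo]
Visit Hanoi → queue [Paris, Vilnius, Kyoto, Riga, Oslo]
Visit Paris; enqueue Lima → queue [Vilnius, Kyoto, Riga, Oslo, Lima]
Visit Vilnius → queue [Kyoto, Riga, Oslo, Lima]
Visit Kyoto → queue [Riga, Oslo, Lima]
Visit Riga → queue [Oslo, Lima]
Visit Oslo → queue [Lima]
Visit Lima; enqueue Doha → queue [Doha]
Visit Doha → queue []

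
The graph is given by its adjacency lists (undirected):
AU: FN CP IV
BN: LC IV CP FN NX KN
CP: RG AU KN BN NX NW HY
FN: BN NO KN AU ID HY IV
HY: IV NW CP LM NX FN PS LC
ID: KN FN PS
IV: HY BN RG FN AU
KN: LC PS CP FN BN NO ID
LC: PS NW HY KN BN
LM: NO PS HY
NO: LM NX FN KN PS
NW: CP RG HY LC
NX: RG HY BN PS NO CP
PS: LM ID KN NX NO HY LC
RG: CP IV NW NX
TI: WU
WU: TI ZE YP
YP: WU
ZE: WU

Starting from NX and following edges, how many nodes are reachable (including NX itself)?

15

BFS from NX visits: NX, RG, PS, NO, HY, CP, BN, NW, IV, LM, LC, KN, ID, FN, AU
Reachable nodes: 15 of 19 total.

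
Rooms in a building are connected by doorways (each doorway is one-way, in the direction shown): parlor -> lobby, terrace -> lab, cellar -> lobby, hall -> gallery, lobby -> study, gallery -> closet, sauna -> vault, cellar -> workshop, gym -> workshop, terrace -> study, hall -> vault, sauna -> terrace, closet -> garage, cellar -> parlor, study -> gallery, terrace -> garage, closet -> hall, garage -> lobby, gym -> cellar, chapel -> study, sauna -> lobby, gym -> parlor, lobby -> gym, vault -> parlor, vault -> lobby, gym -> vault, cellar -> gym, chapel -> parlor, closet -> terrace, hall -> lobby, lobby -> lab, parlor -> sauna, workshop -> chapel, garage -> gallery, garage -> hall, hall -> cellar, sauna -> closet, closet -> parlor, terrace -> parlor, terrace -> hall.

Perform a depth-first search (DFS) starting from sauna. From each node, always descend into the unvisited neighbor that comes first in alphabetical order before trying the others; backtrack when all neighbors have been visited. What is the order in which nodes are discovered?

Visit sauna
sauna → closet
closet → garage
garage → gallery
garage → hall
hall → cellar
cellar → gym
gym → parlor
parlor → lobby
lobby → lab
lobby → study
gym → vault
gym → workshop
workshop → chapel
closet → terrace

sauna, closet, garage, gallery, hall, cellar, gym, parlor, lobby, lab, study, vault, workshop, chapel, terrace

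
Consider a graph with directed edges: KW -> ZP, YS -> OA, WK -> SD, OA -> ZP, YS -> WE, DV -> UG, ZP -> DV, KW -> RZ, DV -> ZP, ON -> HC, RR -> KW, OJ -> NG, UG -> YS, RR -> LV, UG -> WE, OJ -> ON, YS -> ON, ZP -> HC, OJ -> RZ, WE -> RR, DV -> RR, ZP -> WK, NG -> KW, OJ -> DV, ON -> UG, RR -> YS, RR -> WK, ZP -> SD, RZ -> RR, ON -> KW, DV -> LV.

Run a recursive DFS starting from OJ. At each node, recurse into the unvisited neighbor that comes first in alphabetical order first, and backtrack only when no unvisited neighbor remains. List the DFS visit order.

Visit OJ
OJ → DV
DV → LV
DV → RR
RR → KW
KW → RZ
KW → ZP
ZP → HC
ZP → SD
ZP → WK
RR → YS
YS → OA
YS → ON
ON → UG
UG → WE
OJ → NG

OJ -> DV -> LV -> RR -> KW -> RZ -> ZP -> HC -> SD -> WK -> YS -> OA -> ON -> UG -> WE -> NG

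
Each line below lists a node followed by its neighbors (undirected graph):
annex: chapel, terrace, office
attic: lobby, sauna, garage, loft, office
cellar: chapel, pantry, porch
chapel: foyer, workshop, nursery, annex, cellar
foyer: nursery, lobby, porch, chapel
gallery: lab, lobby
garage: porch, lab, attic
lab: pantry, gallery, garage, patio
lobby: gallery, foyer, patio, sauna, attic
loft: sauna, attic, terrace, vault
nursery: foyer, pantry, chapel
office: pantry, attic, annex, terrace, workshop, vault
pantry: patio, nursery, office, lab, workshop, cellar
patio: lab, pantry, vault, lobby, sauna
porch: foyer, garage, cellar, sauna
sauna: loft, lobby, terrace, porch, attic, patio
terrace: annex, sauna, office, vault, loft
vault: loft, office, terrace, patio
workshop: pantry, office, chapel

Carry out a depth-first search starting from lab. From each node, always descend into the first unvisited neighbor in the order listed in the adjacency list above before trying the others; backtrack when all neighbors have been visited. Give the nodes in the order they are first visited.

Visit lab
lab → pantry
pantry → patio
patio → vault
vault → loft
loft → sauna
sauna → lobby
lobby → gallery
lobby → foyer
foyer → nursery
nursery → chapel
chapel → workshop
workshop → office
office → attic
attic → garage
garage → porch
porch → cellar
office → annex
annex → terrace

lab, pantry, patio, vault, loft, sauna, lobby, gallery, foyer, nursery, chapel, workshop, office, attic, garage, porch, cellar, annex, terrace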